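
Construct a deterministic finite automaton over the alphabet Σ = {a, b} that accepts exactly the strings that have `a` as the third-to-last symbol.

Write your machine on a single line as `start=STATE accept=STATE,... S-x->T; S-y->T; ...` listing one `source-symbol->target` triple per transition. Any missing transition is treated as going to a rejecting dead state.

A DFA must remember the last 3 symbols (since which symbol is third-to-last isn't known until the input ends). Use one state per possible window of the last ≤3 symbols; accept from those whose window starts with `a`.
15 states suffice.
          a    b  
>  S0     S1   S2 
   S1     S3   S4 
   S2     S5   S6 
   S3     S7   S8 
   S4     S9  S10 
   S5    S11  S12 
   S6    S13  S14 
 * S7     S7   S8 
 * S8     S9  S10 
 * S9    S11  S12 
 * S10   S13  S14 
   S11    S7   S8 
   S12    S9  S10 
   S13   S11  S12 
   S14   S13  S14 
(> = start, * = accepting)

start=S0; accept=S7,S8,S9,S10; S0-a->S1; S0-b->S2; S1-a->S3; S1-b->S4; S2-a->S5; S2-b->S6; S3-a->S7; S3-b->S8; S4-a->S9; S4-b->S10; S5-a->S11; S5-b->S12; S6-a->S13; S6-b->S14; S7-a->S7; S7-b->S8; S8-a->S9; S8-b->S10; S9-a->S11; S9-b->S12; S10-a->S13; S10-b->S14; S11-a->S7; S11-b->S8; S12-a->S9; S12-b->S10; S13-a->S11; S13-b->S12; S14-a->S13; S14-b->S14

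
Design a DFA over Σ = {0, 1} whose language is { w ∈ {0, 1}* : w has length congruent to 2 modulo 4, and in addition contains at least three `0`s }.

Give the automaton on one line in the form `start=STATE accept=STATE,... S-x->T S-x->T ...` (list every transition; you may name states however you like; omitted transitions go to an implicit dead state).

Handle the two conditions separately and then intersect. One (4 states) tracks the input length modulo 4; the other (5 states) tracks the count of `0`s, saturating at 4. Each combined state is a pair, one component from each; accept when both components accept. After merging equivalent states the machine shrinks.
16 states suffice.
          0    1  
>  q0     q1   q2 
   q1     q3   q4 
   q2     q4   q5 
   q3     q6   q7 
   q4     q7   q8 
   q5     q8   q9 
   q6    q10  q10 
   q7    q10  q11 
   q8    q11  q12 
   q9    q12   q0 
   q10   q13  q13 
   q11   q13  q14 
   q12   q14   q1 
   q13   q15  q15 
   q14   q15   q3 
 * q15    q6   q6 
(> = start, * = accepting)

start=q0 accept=q15 q0-0->q1 q0-1->q2 q1-0->q3 q1-1->q4 q2-0->q4 q2-1->q5 q3-0->q6 q3-1->q7 q4-0->q7 q4-1->q8 q5-0->q8 q5-1->q9 q6-0->q10 q6-1->q10 q7-0->q10 q7-1->q11 q8-0->q11 q8-1->q12 q9-0->q12 q9-1->q0 q10-0->q13 q10-1->q13 q11-0->q13 q11-1->q14 q12-0->q14 q12-1->q1 q13-0->q15 q13-1->q15 q14-0->q15 q14-1->q3 q15-0->q6 q15-1->q6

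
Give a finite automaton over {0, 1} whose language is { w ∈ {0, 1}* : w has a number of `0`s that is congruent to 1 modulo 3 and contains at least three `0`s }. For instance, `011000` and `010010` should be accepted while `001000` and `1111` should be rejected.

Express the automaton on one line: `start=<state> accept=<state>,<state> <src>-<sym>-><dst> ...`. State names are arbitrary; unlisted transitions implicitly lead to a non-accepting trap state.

start=S0 accept=S4 S0-0->S1 S0-1->S0 S1-0->S2 S1-1->S1 S2-0->S3 S2-1->S2 S3-0->S4 S3-1->S3 S4-0->S2 S4-1->S4

Build one automaton per condition and run them in lockstep. The first has 3 states tracking the count of `0`s modulo 3; the second has 5 states tracking the count of `0`s, saturating at 4. A product state is a pair (one from each), accepting exactly when both do. After merging equivalent states the machine shrinks.
With 5 states:
        0   1  
>  S0   S1  S0 
   S1   S2  S1 
   S2   S3  S2 
   S3   S4  S3 
 * S4   S2  S4 
(> = start, * = accepting)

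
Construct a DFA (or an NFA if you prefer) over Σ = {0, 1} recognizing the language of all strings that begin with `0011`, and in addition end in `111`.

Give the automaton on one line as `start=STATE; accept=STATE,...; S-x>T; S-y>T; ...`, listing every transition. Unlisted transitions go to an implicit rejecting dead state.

start=q0; accept=q10; q0-0>q1; q0-1>q2; q1-0>q3; q1-1>q2; q2-0>q4; q2-1>q5; q3-0>q4; q3-1>q6; q4-0>q4; q4-1>q2; q5-0>q4; q5-1>q7; q6-0>q4; q6-1>q8; q7-0>q4; q7-1>q7; q8-0>q9; q8-1>q10; q9-0>q9; q9-1>q11; q10-0>q9; q10-1>q10; q11-0>q9; q11-1>q8

Build one automaton per condition and run them in lockstep. The first has 6 states tracking whether the input so far still matches the prefix `0011`; the second has 4 states tracking how much of the suffix `111` has currently been matched. A product state is a pair (one from each), accepting exactly when both do.
A 12-state machine:
          0    1  
>  q0     q1   q2 
   q1     q3   q2 
   q2     q4   q5 
   q3     q4   q6 
   q4     q4   q2 
   q5     q4   q7 
   q6     q4   q8 
   q7     q4   q7 
   q8     q9  q10 
   q9     q9  q11 
 * q10    q9  q10 
   q11    q9   q8 
(> = start, * = accepting)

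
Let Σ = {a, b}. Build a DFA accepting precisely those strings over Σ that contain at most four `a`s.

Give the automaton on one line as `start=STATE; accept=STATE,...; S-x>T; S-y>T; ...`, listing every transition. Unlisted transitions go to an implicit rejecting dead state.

Count `a`s, saturating at 5: states q0 through q4 mean 0 through 4 `a`s seen; q5 means more than 4. Each `a` increments (capped at q5); other symbols loop. Accept from {q0, q1, q2, q3, q4}.
A 6-state machine:
        a   b  
>* q0   q1  q0 
 * q1   q2  q1 
 * q2   q3  q2 
 * q3   q4  q3 
 * q4   q5  q4 
   q5   q5  q5 
(> = start, * = accepting)

start=q0; accept=q0,q1,q2,q3,q4; q0-a>q1; q0-b>q0; q1-a>q2; q1-b>q1; q2-a>q3; q2-b>q2; q3-a>q4; q3-b>q3; q4-a>q5; q4-b>q4; q5-a>q5; q5-b>q5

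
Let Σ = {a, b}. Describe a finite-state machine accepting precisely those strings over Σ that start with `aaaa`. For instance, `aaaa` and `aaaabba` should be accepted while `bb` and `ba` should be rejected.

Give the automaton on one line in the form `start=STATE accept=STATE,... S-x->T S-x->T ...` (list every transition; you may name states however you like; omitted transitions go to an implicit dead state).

start=s0 accept=s4 s0-a->s1 s0-b->s5 s1-a->s2 s1-b->s5 s2-a->s3 s2-b->s5 s3-a->s4 s3-b->s5 s4-a->s4 s4-b->s4 s5-a->s5 s5-b->s5

Check the first 4 symbols one by one: s0 through s3 record how many have matched `aaaa` so far; any wrong symbol goes to the dead state s5. After all 4 match we enter the accepting sink s4.
        a   b  
>  s0   s1  s5 
   s1   s2  s5 
   s2   s3  s5 
   s3   s4  s5 
 * s4   s4  s4 
   s5   s5  s5 
(> = start, * = accepting)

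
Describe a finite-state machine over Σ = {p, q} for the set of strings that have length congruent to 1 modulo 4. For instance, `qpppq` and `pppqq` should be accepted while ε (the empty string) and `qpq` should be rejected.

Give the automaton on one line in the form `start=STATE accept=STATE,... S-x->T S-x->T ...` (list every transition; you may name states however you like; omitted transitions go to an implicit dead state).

Count input length modulo 4: every symbol advances one step around the cycle A → B → C → D → A. Accept at B.
A 4-state machine:
       p  q 
>  A   B  B 
 * B   C  C 
   C   D  D 
   D   A  A 
(> = start, * = accepting)

start=A accept=B A-p->B A-q->B B-p->C B-q->C C-p->D C-q->D D-p->A D-q->A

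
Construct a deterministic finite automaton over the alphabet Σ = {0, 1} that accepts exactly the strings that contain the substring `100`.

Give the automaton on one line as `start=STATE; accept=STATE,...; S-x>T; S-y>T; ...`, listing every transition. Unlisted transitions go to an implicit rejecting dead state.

start=A; accept=D; A-0>A; A-1>B; B-0>C; B-1>B; C-0>D; C-1>B; D-0>D; D-1>D

States A..C record the length of the longest prefix of `100` that matches the current input suffix. Reaching D means `100` has been seen, and we stay there forever. Accept from D.
       0  1 
>  A   A  B 
   B   C  B 
   C   D  B 
 * D   D  D 
(> = start, * = accepting)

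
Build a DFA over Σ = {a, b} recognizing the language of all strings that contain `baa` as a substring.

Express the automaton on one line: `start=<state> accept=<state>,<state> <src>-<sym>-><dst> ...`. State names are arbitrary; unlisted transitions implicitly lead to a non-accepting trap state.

States S0..S2 record the length of the longest prefix of `baa` that matches the current input suffix. Reaching S3 means `baa` has been seen, and we stay there forever. Accept from S3.
        a   b  
>  S0   S0  S1 
   S1   S2  S1 
   S2   S3  S1 
 * S3   S3  S3 
(> = start, * = accepting)

start=S0 accept=S3 S0-a->S0 S0-b->S1 S1-a->S2 S1-b->S1 S2-a->S3 S2-b->S1 S3-a->S3 S3-b->S3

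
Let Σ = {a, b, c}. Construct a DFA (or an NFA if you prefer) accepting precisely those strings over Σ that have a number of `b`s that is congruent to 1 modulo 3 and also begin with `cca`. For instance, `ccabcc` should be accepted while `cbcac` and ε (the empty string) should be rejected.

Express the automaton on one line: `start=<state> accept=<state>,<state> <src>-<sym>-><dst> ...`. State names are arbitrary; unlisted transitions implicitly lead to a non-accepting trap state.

start=s0 accept=s5 s0-a->s1 s0-b->s1 s0-c->s2 s1-a->s1 s1-b->s1 s1-c->s1 s2-a->s1 s2-b->s1 s2-c->s3 s3-a->s4 s3-b->s1 s3-c->s1 s4-a->s4 s4-b->s5 s4-c->s4 s5-a->s5 s5-b->s6 s5-c->s5 s6-a->s6 s6-b->s4 s6-c->s6

Build one automaton per condition and run them in lockstep. One (3 states) tracks the count of `b`s modulo 3; the other (5 states) tracks whether the input so far still matches the prefix `cca`. Each combined state is a pair, one component from each; accept when both components accept. Minimizing collapses redundant product states.
        a   b   c  
>  s0   s1  s1  s2 
   s1   s1  s1  s1 
   s2   s1  s1  s3 
   s3   s4  s1  s1 
   s4   s4  s5  s4 
 * s5   s5  s6  s5 
   s6   s6  s4  s6 
(> = start, * = accepting)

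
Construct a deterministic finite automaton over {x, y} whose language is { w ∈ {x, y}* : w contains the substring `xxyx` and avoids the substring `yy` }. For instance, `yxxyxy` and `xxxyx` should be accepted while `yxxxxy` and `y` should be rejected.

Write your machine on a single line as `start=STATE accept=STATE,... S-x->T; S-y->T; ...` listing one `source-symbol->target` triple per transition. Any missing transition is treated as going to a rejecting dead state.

start=q0; accept=q6,q7; q0-x->q1; q0-y->q2; q1-x->q3; q1-y->q2; q2-x->q1; q2-y->q4; q3-x->q3; q3-y->q5; q4-x->q4; q4-y->q4; q5-x->q6; q5-y->q4; q6-x->q6; q6-y->q7; q7-x->q6; q7-y->q4

Run two small machines in parallel and take their product. One (5 states) tracks whether and how much of `xxyx` has been seen; the other (3 states) tracks partial matches of the forbidden pattern `yy`. Each combined state is a pair, one component from each; accept when both components accept. Minimizing collapses redundant product states.
        x   y  
>  q0   q1  q2 
   q1   q3  q2 
   q2   q1  q4 
   q3   q3  q5 
   q4   q4  q4 
   q5   q6  q4 
 * q6   q6  q7 
 * q7   q6  q4 
(> = start, * = accepting)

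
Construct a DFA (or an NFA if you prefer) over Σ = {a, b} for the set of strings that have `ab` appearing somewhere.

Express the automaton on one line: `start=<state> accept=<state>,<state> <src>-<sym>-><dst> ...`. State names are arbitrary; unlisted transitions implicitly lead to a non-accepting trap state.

States S0..S1 record the length of the longest prefix of `ab` that matches the current input suffix. Reaching S2 means `ab` has been seen, and we stay there forever. Accept from S2.
A 3-state machine:
        a   b  
>  S0   S1  S0 
   S1   S1  S2 
 * S2   S2  S2 
(> = start, * = accepting)

start=S0 accept=S2 S0-a->S1 S0-b->S0 S1-a->S1 S1-b->S2 S2-a->S2 S2-b->S2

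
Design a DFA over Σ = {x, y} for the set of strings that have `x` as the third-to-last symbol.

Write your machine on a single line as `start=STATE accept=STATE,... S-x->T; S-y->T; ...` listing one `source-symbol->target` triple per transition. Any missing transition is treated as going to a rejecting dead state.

start=q0; accept=q7,q8,q9,q10; q0-x->q1; q0-y->q2; q1-x->q3; q1-y->q4; q2-x->q5; q2-y->q6; q3-x->q7; q3-y->q8; q4-x->q9; q4-y->q10; q5-x->q11; q5-y->q12; q6-x->q13; q6-y->q14; q7-x->q7; q7-y->q8; q8-x->q9; q8-y->q10; q9-x->q11; q9-y->q12; q10-x->q13; q10-y->q14; q11-x->q7; q11-y->q8; q12-x->q9; q12-y->q10; q13-x->q11; q13-y->q12; q14-x->q13; q14-y->q14

Because acceptance depends on a position counted from the end, the machine has to buffer the most recent 3 symbols. Make each state the string of the last up-to-3 symbols read; on input `x` shift the window left and append `x`. Accept when the buffered window has length 3 and begins with `x`.
With 15 states:
          x    y  
>  q0     q1   q2 
   q1     q3   q4 
   q2     q5   q6 
   q3     q7   q8 
   q4     q9  q10 
   q5    q11  q12 
   q6    q13  q14 
 * q7     q7   q8 
 * q8     q9  q10 
 * q9    q11  q12 
 * q10   q13  q14 
   q11    q7   q8 
   q12    q9  q10 
   q13   q11  q12 
   q14   q13  q14 
(> = start, * = accepting)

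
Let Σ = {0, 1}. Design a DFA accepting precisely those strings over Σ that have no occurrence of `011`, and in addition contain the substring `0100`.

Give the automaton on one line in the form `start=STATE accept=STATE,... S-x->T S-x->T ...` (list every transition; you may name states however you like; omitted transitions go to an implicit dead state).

start=S0 accept=S5,S7 S0-0->S1 S0-1->S0 S1-0->S1 S1-1->S2 S2-0->S3 S2-1->S4 S3-0->S5 S3-1->S2 S4-0->S6 S4-1->S4 S5-0->S5 S5-1->S7 S6-0->S6 S6-1->S8 S7-0->S5 S7-1->S9 S8-0->S10 S8-1->S4 S9-0->S9 S9-1->S9 S10-0->S9 S10-1->S8

Build one automaton per condition and run them in lockstep. The first has 4 states tracking partial matches of the forbidden pattern `011`; the second has 5 states tracking whether and how much of `0100` has been seen. A product state is a pair (one from each), accepting exactly when both do.
11 states suffice.
          0    1  
>  S0     S1   S0 
   S1     S1   S2 
   S2     S3   S4 
   S3     S5   S2 
   S4     S6   S4 
 * S5     S5   S7 
   S6     S6   S8 
 * S7     S5   S9 
   S8    S10   S4 
   S9     S9   S9 
   S10    S9   S8 
(> = start, * = accepting)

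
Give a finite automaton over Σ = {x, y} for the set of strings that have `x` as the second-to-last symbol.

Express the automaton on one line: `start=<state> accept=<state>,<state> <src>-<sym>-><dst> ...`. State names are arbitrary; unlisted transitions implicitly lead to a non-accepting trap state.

A DFA must remember the last 2 symbols (since which symbol is second-to-last isn't known until the input ends). Use one state per possible window of the last ≤2 symbols; accept from those whose window starts with `x`.
7 states suffice.
        x   y  
>  q0   q1  q2 
   q1   q3  q4 
   q2   q5  q6 
 * q3   q3  q4 
 * q4   q5  q6 
   q5   q3  q4 
   q6   q5  q6 
(> = start, * = accepting)

start=q0 accept=q3,q4 q0-x->q1 q0-y->q2 q1-x->q3 q1-y->q4 q2-x->q5 q2-y->q6 q3-x->q3 q3-y->q4 q4-x->q5 q4-y->q6 q5-x->q3 q5-y->q4 q6-x->q5 q6-y->q6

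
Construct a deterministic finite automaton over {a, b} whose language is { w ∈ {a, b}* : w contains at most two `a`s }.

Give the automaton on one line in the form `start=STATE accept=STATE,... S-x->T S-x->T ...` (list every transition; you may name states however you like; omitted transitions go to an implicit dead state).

start=S0 accept=S0,S1,S2 S0-a->S1 S0-b->S0 S1-a->S2 S1-b->S1 S2-a->S3 S2-b->S2 S3-a->S3 S3-b->S3

Count `a`s, saturating at 3: states S0 through S2 mean 0 through 2 `a`s seen; S3 means more than 2. Each `a` increments (capped at S3); other symbols loop. Accept from {S0, S1, S2}.
        a   b  
>* S0   S1  S0 
 * S1   S2  S1 
 * S2   S3  S2 
   S3   S3  S3 
(> = start, * = accepting)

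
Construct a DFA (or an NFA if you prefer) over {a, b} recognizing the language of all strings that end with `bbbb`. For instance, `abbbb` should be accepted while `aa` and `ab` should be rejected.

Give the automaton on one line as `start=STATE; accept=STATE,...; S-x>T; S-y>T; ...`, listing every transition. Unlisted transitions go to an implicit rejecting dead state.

start=s0; accept=s4; s0-a>s0; s0-b>s1; s1-a>s0; s1-b>s2; s2-a>s0; s2-b>s3; s3-a>s0; s3-b>s4; s4-a>s0; s4-b>s4

Remember how much of `bbbb` the current input suffix matches. State s0 means no match yet; s1 means the last symbol is `b`; s2 means the last 2 symbols are `bb`; s3 means the last 3 symbols are `bbb`; s4 means the last 4 symbols are `bbbb`. Only s4 accepts. On a mismatch, fall back to the longest proper suffix that is still a prefix of `bbbb`.
With 5 states:
        a   b  
>  s0   s0  s1 
   s1   s0  s2 
   s2   s0  s3 
   s3   s0  s4 
 * s4   s0  s4 
(> = start, * = accepting)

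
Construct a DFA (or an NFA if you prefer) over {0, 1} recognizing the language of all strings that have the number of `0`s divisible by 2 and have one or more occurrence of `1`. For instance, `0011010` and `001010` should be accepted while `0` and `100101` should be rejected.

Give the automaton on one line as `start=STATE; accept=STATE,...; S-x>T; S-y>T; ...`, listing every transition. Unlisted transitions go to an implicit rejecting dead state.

Run two small machines in parallel and take their product. The first has 2 states tracking the count of `0`s modulo 2; the second has 3 states tracking the count of `1`s, saturating at 2. A product state is a pair (one from each), accepting exactly when both do. Minimizing collapses redundant product states.
A 4-state machine:
        0   1  
>  S0   S1  S2 
   S1   S0  S3 
 * S2   S3  S2 
   S3   S2  S3 
(> = start, * = accepting)

start=S0; accept=S2; S0-0>S1; S0-1>S2; S1-0>S0; S1-1>S3; S2-0>S3; S2-1>S2; S3-0>S2; S3-1>S3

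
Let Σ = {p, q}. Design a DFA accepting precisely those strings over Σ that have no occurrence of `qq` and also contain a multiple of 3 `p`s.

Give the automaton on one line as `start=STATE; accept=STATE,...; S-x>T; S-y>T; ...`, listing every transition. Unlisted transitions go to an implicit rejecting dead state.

start=A; accept=A,C; A-p>B; A-q>C; B-p>D; B-q>E; C-p>B; C-q>F; D-p>A; D-q>G; E-p>D; E-q>H; F-p>H; F-q>F; G-p>A; G-q>I; H-p>I; H-q>H; I-p>F; I-q>I

Handle the two conditions separately and then intersect. One (3 states) tracks partial matches of the forbidden pattern `qq`; the other (3 states) tracks the count of `p`s modulo 3. Each combined state is a pair, one component from each; accept when both components accept.
With 9 states:
       p  q 
>* A   B  C 
   B   D  E 
 * C   B  F 
   D   A  G 
   E   D  H 
   F   H  F 
   G   A  I 
   H   I  H 
   I   F  I 
(> = start, * = accepting)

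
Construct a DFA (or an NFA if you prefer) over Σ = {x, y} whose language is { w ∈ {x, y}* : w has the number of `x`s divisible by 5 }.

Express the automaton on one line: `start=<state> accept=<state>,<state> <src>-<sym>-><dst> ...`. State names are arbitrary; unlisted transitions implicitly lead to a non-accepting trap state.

The only thing that matters is how many `x`s have appeared, reduced mod 5. Use one state per residue: q0 for 0, …, q4 for 4. Reading `x` moves to the next residue; anything else stays put. q0 is accepting.
A 5-state machine:
        x   y  
>* q0   q1  q0 
   q1   q2  q1 
   q2   q3  q2 
   q3   q4  q3 
   q4   q0  q4 
(> = start, * = accepting)

start=q0 accept=q0 q0-x->q1 q0-y->q0 q1-x->q2 q1-y->q1 q2-x->q3 q2-y->q2 q3-x->q4 q3-y->q3 q4-x->q0 q4-y->q4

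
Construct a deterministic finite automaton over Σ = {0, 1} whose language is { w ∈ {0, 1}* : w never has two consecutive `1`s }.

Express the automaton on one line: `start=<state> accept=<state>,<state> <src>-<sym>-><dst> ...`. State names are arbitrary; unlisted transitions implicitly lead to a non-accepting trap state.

start=s0 accept=s0,s1 s0-0->s0 s0-1->s1 s1-0->s0 s1-1->s2 s2-0->s2 s2-1->s2

Track partial matches of the forbidden pattern `11`. State s2 is a dead state reached once `11` has occurred; every other state accepts. s0 means no part of `11` is currently matched.
A 3-state machine:
        0   1  
>* s0   s0  s1 
 * s1   s0  s2 
   s2   s2  s2 
(> = start, * = accepting)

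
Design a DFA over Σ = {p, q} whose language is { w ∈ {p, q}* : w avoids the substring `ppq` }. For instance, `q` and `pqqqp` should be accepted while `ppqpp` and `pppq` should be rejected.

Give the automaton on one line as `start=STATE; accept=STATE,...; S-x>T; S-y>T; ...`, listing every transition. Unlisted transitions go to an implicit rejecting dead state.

start=A; accept=A,B,C; A-p>B; A-q>A; B-p>C; B-q>A; C-p>C; C-q>D; D-p>D; D-q>D

This is the complement of 'contains `ppq`'. Use the same substring-matching states — A through D holding how much of `ppq` has just been matched — but flip the accepting set: everything except the trap D accepts.
With 4 states:
       p  q 
>* A   B  A 
 * B   C  A 
 * C   C  D 
   D   D  D 
(> = start, * = accepting)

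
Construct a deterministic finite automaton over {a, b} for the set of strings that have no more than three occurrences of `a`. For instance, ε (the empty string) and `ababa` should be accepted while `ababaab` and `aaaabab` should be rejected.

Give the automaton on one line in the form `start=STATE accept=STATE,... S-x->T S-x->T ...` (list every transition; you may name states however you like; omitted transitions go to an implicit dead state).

Count `a`s, saturating at 4: states q0 through q3 mean 0 through 3 `a`s seen; q4 means more than 3. Each `a` increments (capped at q4); other symbols loop. Accept from {q0, q1, q2, q3}.
5 states suffice.
        a   b  
>* q0   q1  q0 
 * q1   q2  q1 
 * q2   q3  q2 
 * q3   q4  q3 
   q4   q4  q4 
(> = start, * = accepting)

start=q0 accept=q0,q1,q2,q3 q0-a->q1 q0-b->q0 q1-a->q2 q1-b->q1 q2-a->q3 q2-b->q2 q3-a->q4 q3-b->q3 q4-a->q4 q4-b->q4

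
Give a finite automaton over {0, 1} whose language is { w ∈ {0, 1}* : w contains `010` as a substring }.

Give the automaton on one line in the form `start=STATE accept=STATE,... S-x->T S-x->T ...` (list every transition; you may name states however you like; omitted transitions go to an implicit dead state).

Track how much of `010` has been matched so far: state q0 is no progress, q3 is the absorbing accept state reached once `010` has occurred. Intermediate states record partial matches; on a mismatch, fall back to the longest reusable overlap.
4 states suffice.
        0   1  
>  q0   q1  q0 
   q1   q1  q2 
   q2   q3  q0 
 * q3   q3  q3 
(> = start, * = accepting)

start=q0 accept=q3 q0-0->q1 q0-1->q0 q1-0->q1 q1-1->q2 q2-0->q3 q2-1->q0 q3-0->q3 q3-1->q3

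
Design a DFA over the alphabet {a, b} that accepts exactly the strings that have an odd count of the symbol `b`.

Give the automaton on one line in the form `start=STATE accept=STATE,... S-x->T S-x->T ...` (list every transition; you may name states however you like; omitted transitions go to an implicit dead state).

Keep the running count of `b`s modulo 2: each `b` advances along the cycle s0 → s1 → s0 while other symbols loop. Accept at s1.
A 2-state machine:
        a   b  
>  s0   s0  s1 
 * s1   s1  s0 
(> = start, * = accepting)

start=s0 accept=s1 s0-a->s0 s0-b->s1 s1-a->s1 s1-b->s0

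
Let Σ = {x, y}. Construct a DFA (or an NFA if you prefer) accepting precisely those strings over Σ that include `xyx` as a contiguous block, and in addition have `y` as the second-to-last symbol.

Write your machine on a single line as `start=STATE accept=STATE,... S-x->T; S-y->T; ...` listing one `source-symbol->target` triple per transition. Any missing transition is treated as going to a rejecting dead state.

start=A; accept=H,K; A-x->B; A-y->C; B-x->D; B-y->E; C-x->F; C-y->G; D-x->D; D-y->E; E-x->H; E-y->G; F-x->D; F-y->E; G-x->F; G-y->G; H-x->I; H-y->J; I-x->I; I-y->J; J-x->H; J-y->K; K-x->H; K-y->K

Handle the two conditions separately and then intersect. The first has 4 states tracking whether and how much of `xyx` has been seen; the second has 7 states tracking the last 2 symbols read. A product state is a pair (one from each), accepting exactly when both do.
       x  y 
>  A   B  C 
   B   D  E 
   C   F  G 
   D   D  E 
   E   H  G 
   F   D  E 
   G   F  G 
 * H   I  J 
   I   I  J 
   J   H  K 
 * K   H  K 
(> = start, * = accepting)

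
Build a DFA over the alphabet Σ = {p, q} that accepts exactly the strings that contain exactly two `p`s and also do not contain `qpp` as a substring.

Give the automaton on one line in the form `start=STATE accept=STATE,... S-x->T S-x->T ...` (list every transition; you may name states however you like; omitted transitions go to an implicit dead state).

Handle the two conditions separately and then intersect. One (4 states) tracks the count of `p`s, saturating at 3; the other (4 states) tracks partial matches of the forbidden pattern `qpp`. Each combined state is a pair, one component from each; accept when both components accept.
13 states suffice.
       p  q 
>  A   B  C 
   B   D  E 
   C   F  C 
 * D   G  H 
   E   I  E 
   F   J  E 
   G   G  K 
 * H   L  H 
 * I   M  H 
   J   M  J 
   K   L  K 
   L   M  K 
   M   M  M 
(> = start, * = accepting)

start=A accept=D,H,I A-p->B A-q->C B-p->D B-q->E C-p->F C-q->C D-p->G D-q->H E-p->I E-q->E F-p->J F-q->E G-p->G G-q->K H-p->L H-q->H I-p->M I-q->H J-p->M J-q->J K-p->L K-q->K L-p->M L-q->K M-p->M M-q->M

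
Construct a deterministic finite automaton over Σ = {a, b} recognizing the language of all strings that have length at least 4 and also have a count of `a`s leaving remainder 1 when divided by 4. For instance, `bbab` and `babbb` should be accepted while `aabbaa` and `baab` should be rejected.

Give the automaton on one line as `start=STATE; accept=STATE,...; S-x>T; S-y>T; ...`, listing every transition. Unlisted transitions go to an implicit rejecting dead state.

start=q0; accept=q13,q14; q0-a>q1; q0-b>q2; q1-a>q3; q1-b>q4; q2-a>q4; q2-b>q5; q3-a>q6; q3-b>q7; q4-a>q7; q4-b>q8; q5-a>q8; q5-b>q9; q6-a>q10; q6-b>q11; q7-a>q11; q7-b>q12; q8-a>q12; q8-b>q13; q9-a>q13; q9-b>q10; q10-a>q14; q10-b>q15; q11-a>q15; q11-b>q16; q12-a>q16; q12-b>q17; q13-a>q17; q13-b>q14; q14-a>q17; q14-b>q14; q15-a>q14; q15-b>q15; q16-a>q15; q16-b>q16; q17-a>q16; q17-b>q17

Run two small machines in parallel and take their product. One (6 states) tracks the input length, saturating at 5; the other (4 states) tracks the count of `a`s modulo 4. Each combined state is a pair, one component from each; accept when both components accept.
18 states suffice.
          a    b  
>  q0     q1   q2 
   q1     q3   q4 
   q2     q4   q5 
   q3     q6   q7 
   q4     q7   q8 
   q5     q8   q9 
   q6    q10  q11 
   q7    q11  q12 
   q8    q12  q13 
   q9    q13  q10 
   q10   q14  q15 
   q11   q15  q16 
   q12   q16  q17 
 * q13   q17  q14 
 * q14   q17  q14 
   q15   q14  q15 
   q16   q15  q16 
   q17   q16  q17 
(> = start, * = accepting)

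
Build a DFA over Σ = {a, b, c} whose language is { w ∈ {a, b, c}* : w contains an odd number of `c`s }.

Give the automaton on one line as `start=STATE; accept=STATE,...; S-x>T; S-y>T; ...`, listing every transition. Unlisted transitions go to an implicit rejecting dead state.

Keep the running count of `c`s modulo 2: each `c` advances along the cycle q0 → q1 → q0 while other symbols loop. Accept at q1.
        a   b   c  
>  q0   q0  q0  q1 
 * q1   q1  q1  q0 
(> = start, * = accepting)

start=q0; accept=q1; q0-a>q0; q0-b>q0; q0-c>q1; q1-a>q1; q1-b>q1; q1-c>q0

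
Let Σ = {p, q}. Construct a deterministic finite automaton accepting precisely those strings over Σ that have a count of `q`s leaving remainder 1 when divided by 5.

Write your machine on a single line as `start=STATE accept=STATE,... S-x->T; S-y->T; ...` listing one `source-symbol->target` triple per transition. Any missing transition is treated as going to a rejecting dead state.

The only thing that matters is how many `q`s have appeared, reduced mod 5. Use one state per residue: A for 0, …, E for 4. Reading `q` moves to the next residue; anything else stays put. B is accepting.
       p  q 
>  A   A  B 
 * B   B  C 
   C   C  D 
   D   D  E 
   E   E  A 
(> = start, * = accepting)

start=A; accept=B; A-p->A; A-q->B; B-p->B; B-q->C; C-p->C; C-q->D; D-p->D; D-q->E; E-p->E; E-q->A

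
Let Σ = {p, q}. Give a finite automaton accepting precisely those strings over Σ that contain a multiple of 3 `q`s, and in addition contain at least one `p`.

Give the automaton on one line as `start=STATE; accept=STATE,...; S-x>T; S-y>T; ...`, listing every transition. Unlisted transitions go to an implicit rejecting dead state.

start=S0; accept=S1,S3; S0-p>S1; S0-q>S2; S1-p>S3; S1-q>S4; S2-p>S4; S2-q>S5; S3-p>S3; S3-q>S6; S4-p>S6; S4-q>S7; S5-p>S7; S5-q>S0; S6-p>S6; S6-q>S8; S7-p>S8; S7-q>S1; S8-p>S8; S8-q>S3

Build one automaton per condition and run them in lockstep. One (3 states) tracks the count of `q`s modulo 3; the other (3 states) tracks the count of `p`s, saturating at 2. Each combined state is a pair, one component from each; accept when both components accept.
        p   q  
>  S0   S1  S2 
 * S1   S3  S4 
   S2   S4  S5 
 * S3   S3  S6 
   S4   S6  S7 
   S5   S7  S0 
   S6   S6  S8 
   S7   S8  S1 
   S8   S8  S3 
(> = start, * = accepting)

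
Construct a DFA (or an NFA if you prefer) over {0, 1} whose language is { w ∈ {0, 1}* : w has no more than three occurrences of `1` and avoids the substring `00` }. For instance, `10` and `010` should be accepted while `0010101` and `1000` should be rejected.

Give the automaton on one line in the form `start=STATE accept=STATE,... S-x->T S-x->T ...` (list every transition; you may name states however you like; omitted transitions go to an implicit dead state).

Handle the two conditions separately and then intersect. One (5 states) tracks the count of `1`s, saturating at 4; the other (3 states) tracks partial matches of the forbidden pattern `00`. Each combined state is a pair, one component from each; accept when both components accept. Equivalent product states are then merged.
With 9 states:
        0   1  
>* q0   q1  q2 
 * q1   q3  q2 
 * q2   q4  q5 
   q3   q3  q3 
 * q4   q3  q5 
 * q5   q6  q7 
 * q6   q3  q7 
 * q7   q8  q3 
 * q8   q3  q3 
(> = start, * = accepting)

start=q0 accept=q0,q1,q2,q4,q5,q6,q7,q8 q0-0->q1 q0-1->q2 q1-0->q3 q1-1->q2 q2-0->q4 q2-1->q5 q3-0->q3 q3-1->q3 q4-0->q3 q4-1->q5 q5-0->q6 q5-1->q7 q6-0->q3 q6-1->q7 q7-0->q8 q7-1->q3 q8-0->q3 q8-1->q3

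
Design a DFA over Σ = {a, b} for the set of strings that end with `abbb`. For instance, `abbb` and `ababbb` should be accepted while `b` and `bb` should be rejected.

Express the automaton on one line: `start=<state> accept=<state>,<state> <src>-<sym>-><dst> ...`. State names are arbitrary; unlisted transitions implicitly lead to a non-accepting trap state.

Remember how much of `abbb` the current input suffix matches. State S0 means no match yet; S1 means the last symbol is `a`; S2 means the last 2 symbols are `ab`; S3 means the last 3 symbols are `abb`; S4 means the last 4 symbols are `abbb`. Only S4 accepts. On a mismatch, fall back to the longest proper suffix that is still a prefix of `abbb`.
With 5 states:
        a   b  
>  S0   S1  S0 
   S1   S1  S2 
   S2   S1  S3 
   S3   S1  S4 
 * S4   S1  S0 
(> = start, * = accepting)

start=S0 accept=S4 S0-a->S1 S0-b->S0 S1-a->S1 S1-b->S2 S2-a->S1 S2-b->S3 S3-a->S1 S3-b->S4 S4-a->S1 S4-b->S0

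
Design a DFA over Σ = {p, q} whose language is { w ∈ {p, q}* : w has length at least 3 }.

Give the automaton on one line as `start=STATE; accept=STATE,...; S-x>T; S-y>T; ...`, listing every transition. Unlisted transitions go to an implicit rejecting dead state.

We only need to distinguish lengths 0, 1, …, 3, and '>3'. Chain S0 → S1 → S2 → S3 → S4 on every symbol, with S4 looping. Accepting states: {S3, S4}.
        p   q  
>  S0   S1  S1 
   S1   S2  S2 
   S2   S3  S3 
 * S3   S4  S4 
 * S4   S4  S4 
(> = start, * = accepting)

start=S0; accept=S3,S4; S0-p>S1; S0-q>S1; S1-p>S2; S1-q>S2; S2-p>S3; S2-q>S3; S3-p>S4; S3-q>S4; S4-p>S4; S4-q>S4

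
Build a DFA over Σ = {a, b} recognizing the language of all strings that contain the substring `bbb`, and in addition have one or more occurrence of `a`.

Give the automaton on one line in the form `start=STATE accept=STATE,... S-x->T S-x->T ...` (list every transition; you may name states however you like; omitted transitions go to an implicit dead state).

start=s0 accept=s7 s0-a->s1 s0-b->s2 s1-a->s1 s1-b->s3 s2-a->s1 s2-b->s4 s3-a->s1 s3-b->s5 s4-a->s1 s4-b->s6 s5-a->s1 s5-b->s7 s6-a->s7 s6-b->s6 s7-a->s7 s7-b->s7

Run two small machines in parallel and take their product. The first has 4 states tracking whether and how much of `bbb` has been seen; the second has 3 states tracking the count of `a`s, saturating at 2. A product state is a pair (one from each), accepting exactly when both do. Equivalent product states are then merged.
8 states suffice.
        a   b  
>  s0   s1  s2 
   s1   s1  s3 
   s2   s1  s4 
   s3   s1  s5 
   s4   s1  s6 
   s5   s1  s7 
   s6   s7  s6 
 * s7   s7  s7 
(> = start, * = accepting)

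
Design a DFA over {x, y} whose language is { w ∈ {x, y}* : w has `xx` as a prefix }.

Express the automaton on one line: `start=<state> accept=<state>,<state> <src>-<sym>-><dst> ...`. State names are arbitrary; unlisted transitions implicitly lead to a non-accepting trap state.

Walk along `xx` while the input agrees: from q0 take `x` to q1, and so on. Any deviation drops to the rejecting sink q3. Once q2 is reached the prefix is confirmed and every continuation is accepted.
        x   y  
>  q0   q1  q3 
   q1   q2  q3 
 * q2   q2  q2 
   q3   q3  q3 
(> = start, * = accepting)

start=q0 accept=q2 q0-x->q1 q0-y->q3 q1-x->q2 q1-y->q3 q2-x->q2 q2-y->q2 q3-x->q3 q3-y->q3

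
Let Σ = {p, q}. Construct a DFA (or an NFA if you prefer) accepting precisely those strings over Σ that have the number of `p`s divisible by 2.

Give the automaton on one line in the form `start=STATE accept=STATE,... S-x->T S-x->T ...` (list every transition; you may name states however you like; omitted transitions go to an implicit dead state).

start=A accept=A A-p->B A-q->A B-p->A B-q->B

The only thing that matters is how many `p`s have appeared, reduced mod 2. Use one state per residue: A for 0, …, B for 1. Reading `p` moves to the next residue; anything else stays put. A is accepting.
2 states suffice.
       p  q 
>* A   B  A 
   B   A  B 
(> = start, * = accepting)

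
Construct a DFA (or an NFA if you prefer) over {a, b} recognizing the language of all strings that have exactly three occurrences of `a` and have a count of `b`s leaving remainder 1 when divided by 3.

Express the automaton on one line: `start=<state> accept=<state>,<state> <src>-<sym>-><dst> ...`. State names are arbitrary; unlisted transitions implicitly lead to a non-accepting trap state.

start=q0 accept=q10 q0-a->q1 q0-b->q2 q1-a->q3 q1-b->q4 q2-a->q4 q2-b->q5 q3-a->q6 q3-b->q7 q4-a->q7 q4-b->q8 q5-a->q8 q5-b->q0 q6-a->q9 q6-b->q10 q7-a->q10 q7-b->q11 q8-a->q11 q8-b->q1 q9-a->q9 q9-b->q9 q10-a->q9 q10-b->q12 q11-a->q12 q11-b->q3 q12-a->q9 q12-b->q6

Handle the two conditions separately and then intersect. The first has 5 states tracking the count of `a`s, saturating at 4; the second has 3 states tracking the count of `b`s modulo 3. A product state is a pair (one from each), accepting exactly when both do. Equivalent product states are then merged.
13 states suffice.
          a    b  
>  q0     q1   q2 
   q1     q3   q4 
   q2     q4   q5 
   q3     q6   q7 
   q4     q7   q8 
   q5     q8   q0 
   q6     q9  q10 
   q7    q10  q11 
   q8    q11   q1 
   q9     q9   q9 
 * q10    q9  q12 
   q11   q12   q3 
   q12    q9   q6 
(> = start, * = accepting)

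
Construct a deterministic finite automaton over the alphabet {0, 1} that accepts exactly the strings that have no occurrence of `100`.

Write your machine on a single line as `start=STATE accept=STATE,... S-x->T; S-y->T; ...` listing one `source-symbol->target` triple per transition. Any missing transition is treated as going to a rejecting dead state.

start=q0; accept=q0,q1,q2; q0-0->q0; q0-1->q1; q1-0->q2; q1-1->q1; q2-0->q3; q2-1->q1; q3-0->q3; q3-1->q3

Track partial matches of the forbidden pattern `100`. State q3 is a dead state reached once `100` has occurred; every other state accepts. q0 means no part of `100` is currently matched.
With 4 states:
        0   1  
>* q0   q0  q1 
 * q1   q2  q1 
 * q2   q3  q1 
   q3   q3  q3 
(> = start, * = accepting)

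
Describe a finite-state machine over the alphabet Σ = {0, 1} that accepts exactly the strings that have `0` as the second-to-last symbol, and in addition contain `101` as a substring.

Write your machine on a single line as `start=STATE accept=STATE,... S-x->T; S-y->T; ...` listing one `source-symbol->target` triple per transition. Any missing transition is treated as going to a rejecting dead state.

start=S0; accept=S7,S10; S0-0->S1; S0-1->S2; S1-0->S3; S1-1->S4; S2-0->S5; S2-1->S6; S3-0->S3; S3-1->S4; S4-0->S5; S4-1->S6; S5-0->S3; S5-1->S7; S6-0->S5; S6-1->S6; S7-0->S8; S7-1->S9; S8-0->S10; S8-1->S7; S9-0->S8; S9-1->S9; S10-0->S10; S10-1->S7

Build one automaton per condition and run them in lockstep. One (7 states) tracks the last 2 symbols read; the other (4 states) tracks whether and how much of `101` has been seen. Each combined state is a pair, one component from each; accept when both components accept.
An 11-state machine:
          0    1  
>  S0     S1   S2 
   S1     S3   S4 
   S2     S5   S6 
   S3     S3   S4 
   S4     S5   S6 
   S5     S3   S7 
   S6     S5   S6 
 * S7     S8   S9 
   S8    S10   S7 
   S9     S8   S9 
 * S10   S10   S7 
(> = start, * = accepting)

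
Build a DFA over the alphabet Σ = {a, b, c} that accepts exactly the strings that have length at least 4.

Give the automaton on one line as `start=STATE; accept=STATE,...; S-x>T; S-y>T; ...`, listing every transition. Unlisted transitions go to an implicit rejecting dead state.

We only need to distinguish lengths 0, 1, …, 4, and '>4'. Chain S0 → S1 → S2 → S3 → S4 → S5 on every symbol, with S5 looping. Accepting states: {S4, S5}.
With 6 states:
        a   b   c  
>  S0   S1  S1  S1 
   S1   S2  S2  S2 
   S2   S3  S3  S3 
   S3   S4  S4  S4 
 * S4   S5  S5  S5 
 * S5   S5  S5  S5 
(> = start, * = accepting)

start=S0; accept=S4,S5; S0-a>S1; S0-b>S1; S0-c>S1; S1-a>S2; S1-b>S2; S1-c>S2; S2-a>S3; S2-b>S3; S2-c>S3; S3-a>S4; S3-b>S4; S3-c>S4; S4-a>S5; S4-b>S5; S4-c>S5; S5-a>S5; S5-b>S5; S5-c>S5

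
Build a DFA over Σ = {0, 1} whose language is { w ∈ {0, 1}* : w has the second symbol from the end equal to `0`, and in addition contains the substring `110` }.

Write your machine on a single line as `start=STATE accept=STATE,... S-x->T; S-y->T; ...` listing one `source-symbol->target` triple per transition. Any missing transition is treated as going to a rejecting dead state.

start=q0; accept=q8,q9; q0-0->q1; q0-1->q2; q1-0->q3; q1-1->q4; q2-0->q5; q2-1->q6; q3-0->q3; q3-1->q4; q4-0->q5; q4-1->q6; q5-0->q3; q5-1->q4; q6-0->q7; q6-1->q6; q7-0->q8; q7-1->q9; q8-0->q8; q8-1->q9; q9-0->q7; q9-1->q10; q10-0->q7; q10-1->q10

Build one automaton per condition and run them in lockstep. One (7 states) tracks the last 2 symbols read; the other (4 states) tracks whether and how much of `110` has been seen. Each combined state is a pair, one component from each; accept when both components accept.
An 11-state machine:
          0    1  
>  q0     q1   q2 
   q1     q3   q4 
   q2     q5   q6 
   q3     q3   q4 
   q4     q5   q6 
   q5     q3   q4 
   q6     q7   q6 
   q7     q8   q9 
 * q8     q8   q9 
 * q9     q7  q10 
   q10    q7  q10 
(> = start, * = accepting)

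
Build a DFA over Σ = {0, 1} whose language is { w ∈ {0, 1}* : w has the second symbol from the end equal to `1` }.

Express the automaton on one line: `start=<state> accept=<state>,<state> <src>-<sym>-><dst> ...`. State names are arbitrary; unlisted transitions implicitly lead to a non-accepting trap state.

start=s0 accept=s5,s6 s0-0->s1 s0-1->s2 s1-0->s3 s1-1->s4 s2-0->s5 s2-1->s6 s3-0->s3 s3-1->s4 s4-0->s5 s4-1->s6 s5-0->s3 s5-1->s4 s6-0->s5 s6-1->s6

Because acceptance depends on a position counted from the end, the machine has to buffer the most recent 2 symbols. Make each state the string of the last up-to-2 symbols read; on input `x` shift the window left and append `x`. Accept when the buffered window has length 2 and begins with `1`.
With 7 states:
        0   1  
>  s0   s1  s2 
   s1   s3  s4 
   s2   s5  s6 
   s3   s3  s4 
   s4   s5  s6 
 * s5   s3  s4 
 * s6   s5  s6 
(> = start, * = accepting)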